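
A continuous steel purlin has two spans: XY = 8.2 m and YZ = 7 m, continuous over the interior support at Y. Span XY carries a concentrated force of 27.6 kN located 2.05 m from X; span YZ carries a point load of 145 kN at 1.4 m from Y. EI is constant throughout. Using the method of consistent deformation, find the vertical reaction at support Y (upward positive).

R_Y = 144.5 kN

Release continuity at Y by inserting a hinge; the redundant is the internal moment M_Y. The primary structure is two simply-supported spans XY and YZ.
Discontinuity in slope at Y on the released structure — sum the simple-span end rotations:
  span XY: point load 27.6 at a = 2.05: Pab(L + a)/(6LEI) = 72.49/EI
  span YZ: point load 145 at a = 1.4: Pab(L + b)/(6LEI) = 341/EI
  relative rotation θ_0 = (72.49 + 341)/EI = 413.5/EI
A unit hogging moment at Y produces rotation L₁/(3EI) + L₂/(3EI) = 5.067/EI.
Compatibility: M_Y·(L₁+L₂)/(3EI) = θ_0, giving M_Y = 81.62 kN·m (hogging).
Span XY, ΣM about X with M_Y applied at Y: R_Y^{XY}·8.2 = 56.58 + 81.62, so R_Y^{XY} = 16.85 kN and R_X = 27.6 − 16.85 = 10.75 kN.
Span YZ, ΣM about Z: R_Y^{YZ}·7 = 812 + 81.62, so R_Y^{YZ} = 127.7 kN and R_Z = 145 − 127.7 = 17.34 kN.
R_Y = 16.85 + 127.7 = 144.5 kN.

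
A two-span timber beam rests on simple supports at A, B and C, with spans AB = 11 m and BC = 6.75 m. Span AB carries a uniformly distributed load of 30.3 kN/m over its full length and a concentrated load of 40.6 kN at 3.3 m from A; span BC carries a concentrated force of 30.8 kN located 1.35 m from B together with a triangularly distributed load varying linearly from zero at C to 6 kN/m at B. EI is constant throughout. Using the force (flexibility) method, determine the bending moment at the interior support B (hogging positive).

M_B = 340.1 kN·m

Take M_B as the redundant. Released structure: two simple spans AB and BC with a hinge at B.
Discontinuity in slope at B on the released structure — sum the simple-span end rotations:
  span AB: UDL 30.3: wL³/(24EI) = 1680/EI
  span AB: point load 40.6 at a = 3.3: Pab(L + a)/(6LEI) = 223.5/EI
  span BC: point load 30.8 at a = 1.35: Pab(L + b)/(6LEI) = 67.36/EI
  span BC: triangular load, peak 6: w₀L³/(45EI) = 41.01/EI
  relative rotation θ_0 = (1904 + 108.4)/EI = 2012/EI
A unit hogging moment at B produces rotation L₁/(3EI) + L₂/(3EI) = 5.917/EI.
Compatibility: M_B·(L₁+L₂)/(3EI) = θ_0, giving M_B = 340.1 kN·m (hogging).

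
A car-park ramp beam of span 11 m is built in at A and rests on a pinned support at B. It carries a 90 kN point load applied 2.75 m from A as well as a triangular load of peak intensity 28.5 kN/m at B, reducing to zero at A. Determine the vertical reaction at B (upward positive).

R_B = 93.95 kN

Release the roller at B. Primary structure: cantilever fixed at A.
Downward deflection at the released point B due to the loads:
  point load 90 at a = 2.75: Pa²(3L − a)/(6EI) = 3431/EI
  triangular load, peak 28.5 at the free end: 11w₀L⁴/(120EI) = 38250/EI
  δ_0 = 41681/EI
Flexibility coefficient — unit upward force at B: δ_{BB} = L³/(3EI) = 443.7/EI.
The prop prevents deflection at B: R_B = δ_0/δ_{BB} = 41681/443.7 = 93.95 kN.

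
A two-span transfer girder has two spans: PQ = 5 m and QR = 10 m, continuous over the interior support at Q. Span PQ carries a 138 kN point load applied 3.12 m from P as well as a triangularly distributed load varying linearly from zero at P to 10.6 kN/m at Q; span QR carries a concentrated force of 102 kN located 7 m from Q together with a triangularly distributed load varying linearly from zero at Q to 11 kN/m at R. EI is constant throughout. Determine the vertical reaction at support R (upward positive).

R_R = 89.54 kN

Release continuity at Q by inserting a hinge; the redundant is the internal moment M_Q. The primary structure is two simply-supported spans PQ and QR.
End slopes at the hinge Q, treating each span as simply supported:
  span PQ: point load 138 at a = 3.12: Pab(L + a)/(6LEI) = 219.1/EI
  span PQ: triangular load, peak 10.6: w₀L³/(45EI) = 29.44/EI
  span QR: point load 102 at a = 7: Pab(L + b)/(6LEI) = 464.1/EI
  span QR: triangular load, peak 11: 7w₀L³/(360EI) = 213.9/EI
  relative rotation θ_0 = (248.5 + 678)/EI = 926.5/EI
A unit hogging moment at Q produces rotation L₁/(3EI) + L₂/(3EI) = 5/EI.
Slope continuity at Q: θ_0 = M_Q·5/EI, so M_Q = 926.5/5 = 185.3 kN·m (hogging).
Span QR, ΣM about R: R_Q^{QR}·10 = 489.3 + 185.3, so R_Q^{QR} = 67.46 kN and R_R = 157 − 67.46 = 89.54 kN.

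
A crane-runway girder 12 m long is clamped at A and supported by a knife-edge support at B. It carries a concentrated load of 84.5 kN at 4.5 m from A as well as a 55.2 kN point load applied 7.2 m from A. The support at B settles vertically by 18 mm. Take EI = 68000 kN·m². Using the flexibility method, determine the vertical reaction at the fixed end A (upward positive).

Choose R_B as the redundant. The primary structure is the cantilever fixed at A.
Primary-structure tip deflection at B by superposition:
  point load 84.5 at a = 4.5: Pa²(3L − a)/(6EI) = 8983/EI
  point load 55.2 at a = 7.2: Pa²(3L − a)/(6EI) = 13736/EI
  δ_0 = 22719/EI
Tip deflection under a unit load at B: L³/(3EI) = 576/EI.
With EI = 68000 kN·m²: δ_0 = 0.3341 m and δ_{BB} = 0.008471 m/kN.
Compatibility — the beam at B must follow the support down by 0.018 m: δ_0 − R_B·δ_{BB} = 0.018, so R_B = (0.3341 − 0.018)/0.008471 = 37.32 kN.
Vertical equilibrium: R_A = ΣP − R_B = 139.7 − 37.32 = 102.4 kN.

R_A = 102.4 kN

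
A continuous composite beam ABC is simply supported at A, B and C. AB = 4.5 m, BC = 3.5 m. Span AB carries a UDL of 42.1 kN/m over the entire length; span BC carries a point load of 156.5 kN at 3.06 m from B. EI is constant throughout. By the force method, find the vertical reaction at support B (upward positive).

R_B = 152.4 kN

Release continuity at B by inserting a hinge; the redundant is the internal moment M_B. The primary structure is two simply-supported spans AB and BC.
Discontinuity in slope at B on the released structure — sum the simple-span end rotations:
  span AB: UDL 42.1: wL³/(24EI) = 159.8/EI
  span BC: point load 156.5 at a = 3.06: Pab(L + b)/(6LEI) = 39.53/EI
  relative rotation θ_0 = (159.8 + 39.53)/EI = 199.4/EI
A unit hogging moment at B produces rotation L₁/(3EI) + L₂/(3EI) = 2.667/EI.
Slope continuity at B: θ_0 = M_B·2.667/EI, so M_B = 199.4/2.667 = 74.77 kN·m (hogging).
Span AB, ΣM about A with M_B applied at B: R_B^{AB}·4.5 = 426.3 + 74.77, so R_B^{AB} = 111.3 kN and R_A = 189.4 − 111.3 = 78.11 kN.
Span BC, ΣM about C: R_B^{BC}·3.5 = 68.86 + 74.77, so R_B^{BC} = 41.04 kN and R_C = 156.5 − 41.04 = 115.5 kN.
R_B = 111.3 + 41.04 = 152.4 kN.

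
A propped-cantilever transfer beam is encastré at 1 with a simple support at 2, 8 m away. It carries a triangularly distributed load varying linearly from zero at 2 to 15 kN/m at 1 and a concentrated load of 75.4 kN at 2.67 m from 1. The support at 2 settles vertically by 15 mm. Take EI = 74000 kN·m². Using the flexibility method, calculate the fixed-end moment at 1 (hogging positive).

Remove the prop at 2; the released (primary) structure is a cantilever built in at 1.
Deflection at 2 on the released cantilever, summing each load's contribution:
  triangular load, peak 15 at the fixed end: w₀L⁴/(30EI) = 2048/EI
  point load 75.4 at a = 2.67: Pa²(3L − a)/(6EI) = 1911/EI
  δ_0 = 3959/EI
Tip deflection under a unit load at 2: L³/(3EI) = 170.7/EI.
With EI = 74000 kN·m²: δ_0 = 0.053498 m and δ_{22} = 0.002306 m/kN.
Compatibility — the beam at 2 must follow the support down by 0.015 m: δ_0 − R_2·δ_{22} = 0.015, so R_2 = (0.053498 − 0.015)/0.002306 = 16.69 kN.
Moment equilibrium about 1: M_1 = Σ(load moments about 1) − R_2·L = 361.3 − 16.69×8 = 227.8 kN·m.

M_1 = 227.8 kN·m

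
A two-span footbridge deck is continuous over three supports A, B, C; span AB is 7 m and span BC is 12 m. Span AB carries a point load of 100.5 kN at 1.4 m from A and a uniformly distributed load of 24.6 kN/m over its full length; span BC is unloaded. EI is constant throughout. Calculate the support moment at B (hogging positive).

M_B = 80.39 kN·m

Release continuity at B by inserting a hinge; the redundant is the internal moment M_B. The primary structure is two simply-supported spans AB and BC.
Rotations at B on the released spans (each span's end-slope, ×1/EI):
  span AB: point load 100.5 at a = 1.4: Pab(L + a)/(6LEI) = 157.6/EI
  span AB: UDL 24.6: wL³/(24EI) = 351.6/EI
  relative rotation θ_0 = (509.2 + 0)/EI = 509.2/EI
A unit hogging moment at B produces rotation L₁/(3EI) + L₂/(3EI) = 6.333/EI.
Slope continuity at B: θ_0 = M_B·6.333/EI, so M_B = 509.2/6.333 = 80.39 kN·m (hogging).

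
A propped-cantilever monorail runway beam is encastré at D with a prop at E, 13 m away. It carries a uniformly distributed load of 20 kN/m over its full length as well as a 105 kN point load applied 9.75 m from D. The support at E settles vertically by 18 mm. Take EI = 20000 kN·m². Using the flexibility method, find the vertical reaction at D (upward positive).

R_D = 201.5 kN

Release the roller at E. Primary structure: cantilever fixed at D.
Primary-structure tip deflection at E by superposition:
  UDL 20: wL⁴/(8EI) = 71402/EI
  point load 105 at a = 9.75: Pa²(3L − a)/(6EI) = 48660/EI
  δ_0 = 120063/EI
Tip deflection under a unit load at E: L³/(3EI) = 732.3/EI.
With EI = 20000 kN·m²: δ_0 = 6.0031 m and δ_{EE} = 0.036617 m/kN.
Compatibility — the beam at E must follow the support down by 0.018 m: δ_0 − R_E·δ_{EE} = 0.018, so R_E = (6.0031 − 0.018)/0.036617 = 163.5 kN.
Vertical equilibrium: R_D = ΣP − R_E = 365 − 163.5 = 201.5 kN.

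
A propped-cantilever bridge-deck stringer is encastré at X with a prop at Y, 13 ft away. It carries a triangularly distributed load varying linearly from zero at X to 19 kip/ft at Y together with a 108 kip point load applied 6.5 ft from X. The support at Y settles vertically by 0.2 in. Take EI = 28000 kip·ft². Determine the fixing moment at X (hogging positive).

Remove the prop at Y; the released (primary) structure is a cantilever built in at X.
Deflection at Y on the released cantilever, summing each load's contribution:
  triangular load, peak 19 at the free end: 11w₀L⁴/(120EI) = 49744/EI
  point load 108 at a = 6.5: Pa²(3L − a)/(6EI) = 24716/EI
  δ_0 = 74460/EI
Tip deflection under a unit load at Y: L³/(3EI) = 732.3/EI.
With EI = 28000 kip·ft²: δ_0 = 2.6593 ft and δ_{YY} = 0.026155 ft/kip.
Compatibility — the beam at Y must follow the support down by 0.01667 ft: δ_0 − R_Y·δ_{YY} = 0.01667, so R_Y = (2.6593 − 0.01667)/0.026155 = 101 kip.
Moment equilibrium about X: M_X = Σ(load moments about X) − R_Y·L = 1772 − 101×13 = 458.8 kip·ft.

M_X = 458.8 kip·ft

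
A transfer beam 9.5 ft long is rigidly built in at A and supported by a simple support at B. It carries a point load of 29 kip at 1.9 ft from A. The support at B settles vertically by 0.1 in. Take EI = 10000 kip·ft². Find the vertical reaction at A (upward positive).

Take the reaction at B as the redundant and release it; the primary structure is a cantilever fixed at A.
Free-end deflection of the primary structure under the applied loading (downward +):
  point load 29 at a = 1.9: Pa²(3L − a)/(6EI) = 464.1/EI
Flexibility coefficient — unit upward force at B: δ_{BB} = L³/(3EI) = 285.8/EI.
With EI = 10000 kip·ft²: δ_0 = 0.046413 ft and δ_{BB} = 0.028579 ft/kip.
Compatibility — the beam at B must follow the support down by 0.008333 ft: δ_0 − R_B·δ_{BB} = 0.008333, so R_B = (0.046413 − 0.008333)/0.028579 = 1.332 kip.
Vertical equilibrium: R_A = ΣP − R_B = 29 − 1.332 = 27.67 kip.

R_A = 27.67 kip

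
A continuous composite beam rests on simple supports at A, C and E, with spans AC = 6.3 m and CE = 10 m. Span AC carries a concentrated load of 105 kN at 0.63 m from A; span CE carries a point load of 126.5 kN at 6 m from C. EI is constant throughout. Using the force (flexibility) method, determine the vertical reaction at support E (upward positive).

Take M_C as the redundant. Released structure: two simple spans AC and CE with a hinge at C.
End slopes at the hinge C, treating each span as simply supported:
  span AC: point load 105 at a = 0.63: Pab(L + a)/(6LEI) = 68.76/EI
  span CE: point load 126.5 at a = 6: Pab(L + b)/(6LEI) = 708.4/EI
  relative rotation θ_0 = (68.76 + 708.4)/EI = 777.2/EI
A unit hogging moment at C produces rotation L₁/(3EI) + L₂/(3EI) = 5.433/EI.
Slope continuity at C: θ_0 = M_C·5.433/EI, so M_C = 777.2/5.433 = 143 kN·m (hogging).
Span CE, ΣM about E: R_C^{CE}·10 = 506 + 143, so R_C^{CE} = 64.9 kN and R_E = 126.5 − 64.9 = 61.6 kN.

R_E = 61.6 kN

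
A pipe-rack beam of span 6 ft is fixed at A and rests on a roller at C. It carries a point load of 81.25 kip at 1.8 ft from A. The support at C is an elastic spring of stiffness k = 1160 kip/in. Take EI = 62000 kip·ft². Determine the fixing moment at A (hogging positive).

Release the roller at C. Primary structure: cantilever fixed at A.
Deflection at C on the released cantilever, summing each load's contribution:
  point load 81.25 at a = 1.8: Pa²(3L − a)/(6EI) = 710.8/EI
Flexibility coefficient — unit upward force at C: δ_{CC} = L³/(3EI) = 72/EI.
With EI = 62000 kip·ft²: δ_0 = 0.011464 ft and δ_{CC} = 0.001161 ft/kip.
Compatibility — the spring shortens by R_C/k under the reaction it provides: δ_0 − R_C·δ_{CC} = R_C/k. With 1/k = 1/(1160×12) ft/kip = 0.000072 ft/kip, R_C = δ_0 / (δ_{CC} + 1/k) = 0.011464 / (0.001161 + 0.000072) = 9.297 kip.
Moment equilibrium about A: M_A = Σ(load moments about A) − R_C·L = 146.2 − 9.297×6 = 90.47 kip·ft.

M_A = 90.47 kip·ft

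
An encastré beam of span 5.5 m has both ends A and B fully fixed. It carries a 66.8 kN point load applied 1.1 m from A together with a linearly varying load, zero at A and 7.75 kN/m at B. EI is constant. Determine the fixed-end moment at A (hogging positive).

Release both end moments; the primary structure is a simply-supported span AB with redundants M_A and M_B.
Simple-span end rotations at A and B under the given loads:
  at A: point load 66.8 at a = 1.1: Pab(L + b)/(6LEI) = 96.99/EI
  at B: point load 66.8 at a = 1.1: Pab(L + a)/(6LEI) = 64.66/EI
  at A: triangular load, peak 7.75: 7w₀L³/(360EI) = 25.07/EI
  at B: triangular load, peak 7.75: w₀L³/(45EI) = 28.65/EI
  θ_A0 = 122.1/EI,  θ_B0 = 93.32/EI
Flexibility coefficients: a unit moment at one end gives L/(3EI) there and L/(6EI) at the far end, so f₁₁ = f₂₂ = 1.833/EI and f₁₂ = f₂₁ = 0.9167/EI.
Compatibility — zero rotation at each built-in end:
  1.833 M_A + 0.9167 M_B = 122.1
  0.9167 M_A + 1.833 M_B = 93.32
Solving the pair gives M_A = 54.84 kN·m and M_B = 23.48 kN·m (hogging).

M_A = 54.84 kN·m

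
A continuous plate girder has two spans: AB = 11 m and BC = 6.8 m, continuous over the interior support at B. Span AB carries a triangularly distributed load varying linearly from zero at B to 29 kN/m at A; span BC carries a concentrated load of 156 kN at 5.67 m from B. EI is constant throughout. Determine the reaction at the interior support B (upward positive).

Take M_B as the redundant. Released structure: two simple spans AB and BC with a hinge at B.
Discontinuity in slope at B on the released structure — sum the simple-span end rotations:
  span AB: triangular load, peak 29: 7w₀L³/(360EI) = 750.5/EI
  span BC: point load 156 at a = 5.67: Pab(L + b)/(6LEI) = 194.3/EI
  relative rotation θ_0 = (750.5 + 194.3)/EI = 944.8/EI
A unit hogging moment at B produces rotation L₁/(3EI) + L₂/(3EI) = 5.933/EI.
Compatibility: M_B·(L₁+L₂)/(3EI) = θ_0, giving M_B = 159.2 kN·m (hogging).
Span AB, ΣM about A with M_B applied at B: R_B^{AB}·11 = 584.8 + 159.2, so R_B^{AB} = 67.64 kN and R_A = 159.5 − 67.64 = 91.86 kN.
Span BC, ΣM about C: R_B^{BC}·6.8 = 176.3 + 159.2, so R_B^{BC} = 49.34 kN and R_C = 156 − 49.34 = 106.7 kN.
R_B = 67.64 + 49.34 = 117 kN.

R_B = 117 kN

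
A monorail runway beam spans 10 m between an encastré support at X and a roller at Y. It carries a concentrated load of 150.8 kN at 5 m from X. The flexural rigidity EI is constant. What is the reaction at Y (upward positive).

R_Y = 47.12 kN

Take the reaction at Y as the redundant and release it; the primary structure is a cantilever fixed at X.
Deflection at Y on the released cantilever, summing each load's contribution:
  point load 150.8 at a = 5: Pa²(3L − a)/(6EI) = 15708/EI
Flexibility coefficient — unit upward force at Y: δ_{YY} = L³/(3EI) = 333.3/EI.
The prop prevents deflection at Y: R_Y = δ_0/δ_{YY} = 15708/333.3 = 47.12 kN.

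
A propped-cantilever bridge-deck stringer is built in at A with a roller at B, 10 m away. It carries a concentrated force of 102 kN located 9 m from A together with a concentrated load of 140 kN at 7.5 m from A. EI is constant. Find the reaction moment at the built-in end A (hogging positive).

Take the reaction at B as the redundant and release it; the primary structure is a cantilever fixed at A.
Primary-structure tip deflection at B by superposition:
  point load 102 at a = 9: Pa²(3L − a)/(6EI) = 28917/EI
  point load 140 at a = 7.5: Pa²(3L − a)/(6EI) = 29531/EI
  δ_0 = 58448/EI
Tip deflection under a unit load at B: L³/(3EI) = 333.3/EI.
Compatibility at B: δ_0 − R_B·δ_{BB} = 0, so R_B = 58448/333.3 = 175.3 kN.
Moment equilibrium about A: M_A = Σ(load moments about A) − R_B·L = 1968 − 175.3×10 = 214.6 kN·m.

M_A = 214.6 kN·m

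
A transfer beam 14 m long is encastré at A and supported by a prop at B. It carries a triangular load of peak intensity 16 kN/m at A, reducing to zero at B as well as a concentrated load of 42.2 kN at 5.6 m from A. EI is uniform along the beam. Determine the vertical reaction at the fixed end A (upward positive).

R_A = 123 kN

Choose R_B as the redundant. The primary structure is the cantilever fixed at A.
Deflection at B on the released cantilever, summing each load's contribution:
  triangular load, peak 16 at the fixed end: w₀L⁴/(30EI) = 20489/EI
  point load 42.2 at a = 5.6: Pa²(3L − a)/(6EI) = 8029/EI
  δ_0 = 28517/EI
Tip deflection under a unit load at B: L³/(3EI) = 914.7/EI.
Compatibility at B: δ_0 − R_B·δ_{BB} = 0, so R_B = 28517/914.7 = 31.18 kN.
Vertical equilibrium: R_A = ΣP − R_B = 154.2 − 31.18 = 123 kN.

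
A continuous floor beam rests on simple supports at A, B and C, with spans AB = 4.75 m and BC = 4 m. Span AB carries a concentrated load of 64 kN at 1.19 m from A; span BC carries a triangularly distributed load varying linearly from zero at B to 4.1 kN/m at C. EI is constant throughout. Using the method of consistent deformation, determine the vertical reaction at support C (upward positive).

Release continuity at B by inserting a hinge; the redundant is the internal moment M_B. The primary structure is two simply-supported spans AB and BC.
Rotations at B on the released spans (each span's end-slope, ×1/EI):
  span AB: point load 64 at a = 1.19: Pab(L + a)/(6LEI) = 56.51/EI
  span BC: triangular load, peak 4.1: 7w₀L³/(360EI) = 5.102/EI
  relative rotation θ_0 = (56.51 + 5.102)/EI = 61.61/EI
A unit hogging moment at B produces rotation L₁/(3EI) + L₂/(3EI) = 2.917/EI.
Compatibility: M_B·(L₁+L₂)/(3EI) = θ_0, giving M_B = 21.12 kN·m (hogging).
Span BC, ΣM about C: R_B^{BC}·4 = 10.93 + 21.12, so R_B^{BC} = 8.014 kN and R_C = 8.2 − 8.014 = 0.1857 kN.

R_C = 0.1857 kN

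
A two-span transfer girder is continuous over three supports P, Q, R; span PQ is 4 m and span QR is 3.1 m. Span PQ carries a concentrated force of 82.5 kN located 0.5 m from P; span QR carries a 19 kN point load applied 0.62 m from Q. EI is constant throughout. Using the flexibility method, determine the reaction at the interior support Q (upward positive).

R_Q = 34.18 kN

Take M_Q as the redundant. Released structure: two simple spans PQ and QR with a hinge at Q.
Discontinuity in slope at Q on the released structure — sum the simple-span end rotations:
  span PQ: point load 82.5 at a = 0.5: Pab(L + a)/(6LEI) = 27.07/EI
  span QR: point load 19 at a = 0.62: Pab(L + b)/(6LEI) = 8.764/EI
  relative rotation θ_0 = (27.07 + 8.764)/EI = 35.83/EI
A unit hogging moment at Q produces rotation L₁/(3EI) + L₂/(3EI) = 2.367/EI.
Compatibility: M_Q·(L₁+L₂)/(3EI) = θ_0, giving M_Q = 15.14 kN·m (hogging).
Span PQ, ΣM about P with M_Q applied at Q: R_Q^{PQ}·4 = 41.25 + 15.14, so R_Q^{PQ} = 14.1 kN and R_P = 82.5 − 14.1 = 68.4 kN.
Span QR, ΣM about R: R_Q^{QR}·3.1 = 47.12 + 15.14, so R_Q^{QR} = 20.08 kN and R_R = 19 − 20.08 = -1.084 kN.
R_Q = 14.1 + 20.08 = 34.18 kN.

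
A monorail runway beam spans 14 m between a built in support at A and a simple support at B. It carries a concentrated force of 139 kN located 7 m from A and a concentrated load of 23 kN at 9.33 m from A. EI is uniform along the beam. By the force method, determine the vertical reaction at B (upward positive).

Choose R_B as the redundant. The primary structure is the cantilever fixed at A.
Deflection at B on the released cantilever, summing each load's contribution:
  point load 139 at a = 7: Pa²(3L − a)/(6EI) = 39731/EI
  point load 23 at a = 9.33: Pa²(3L − a)/(6EI) = 10902/EI
  δ_0 = 50632/EI
Flexibility coefficient — unit upward force at B: δ_{BB} = L³/(3EI) = 914.7/EI.
Compatibility at B: δ_0 − R_B·δ_{BB} = 0, so R_B = 50632/914.7 = 55.36 kN.

R_B = 55.36 kN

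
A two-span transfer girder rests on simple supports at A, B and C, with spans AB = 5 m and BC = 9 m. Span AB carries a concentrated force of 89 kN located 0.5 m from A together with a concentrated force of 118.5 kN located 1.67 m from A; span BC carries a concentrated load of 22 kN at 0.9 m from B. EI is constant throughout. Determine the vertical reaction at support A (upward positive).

R_A = 149 kN

Take M_B as the redundant. Released structure: two simple spans AB and BC with a hinge at B.
Rotations at B on the released spans (each span's end-slope, ×1/EI):
  span AB: point load 89 at a = 0.5: Pab(L + a)/(6LEI) = 36.71/EI
  span AB: point load 118.5 at a = 1.67: Pab(L + a)/(6LEI) = 146.5/EI
  span BC: point load 22 at a = 0.9: Pab(L + b)/(6LEI) = 50.79/EI
  relative rotation θ_0 = (183.2 + 50.79)/EI = 234/EI
A unit hogging moment at B produces rotation L₁/(3EI) + L₂/(3EI) = 4.667/EI.
Slope continuity at B: θ_0 = M_B·4.667/EI, so M_B = 234/4.667 = 50.15 kN·m (hogging).
Span AB, ΣM about A with M_B applied at B: R_B^{AB}·5 = 242.4 + 50.15, so R_B^{AB} = 58.51 kN and R_A = 207.5 − 58.51 = 149 kN.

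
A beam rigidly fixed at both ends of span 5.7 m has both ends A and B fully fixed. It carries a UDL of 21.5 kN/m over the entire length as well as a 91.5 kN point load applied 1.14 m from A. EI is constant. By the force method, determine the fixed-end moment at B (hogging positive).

M_B = 74.9 kN·m

Take the two fixed-end moments M_A, M_B as redundants; the released structure is the simple span AB.
Simple-span end rotations at A and B under the given loads:
  at A: UDL 21.5: wL³/(24EI) = 165.9/EI
  at B: UDL 21.5: wL³/(24EI) = 165.9/EI
  at A: point load 91.5 at a = 1.14: Pab(L + b)/(6LEI) = 142.7/EI
  at B: point load 91.5 at a = 1.14: Pab(L + a)/(6LEI) = 95.13/EI
  θ_A0 = 308.6/EI,  θ_B0 = 261/EI
Flexibility coefficients: a unit moment at one end gives L/(3EI) there and L/(6EI) at the far end, so f₁₁ = f₂₂ = 1.9/EI and f₁₂ = f₂₁ = 0.95/EI.
Compatibility — zero rotation at each built-in end:
  1.9 M_A + 0.95 M_B = 308.6
  0.95 M_A + 1.9 M_B = 261
Solving the pair gives M_A = 125 kN·m and M_B = 74.9 kN·m (hogging).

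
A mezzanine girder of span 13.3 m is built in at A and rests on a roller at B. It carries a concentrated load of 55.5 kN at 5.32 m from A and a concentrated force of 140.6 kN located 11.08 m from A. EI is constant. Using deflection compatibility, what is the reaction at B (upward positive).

Remove the prop at B; the released (primary) structure is a cantilever built in at A.
Primary-structure tip deflection at B by superposition:
  point load 55.5 at a = 5.32: Pa²(3L − a)/(6EI) = 9053/EI
  point load 140.6 at a = 11.08: Pa²(3L − a)/(6EI) = 82910/EI
  δ_0 = 91963/EI
Flexibility coefficient — unit upward force at B: δ_{BB} = L³/(3EI) = 784.2/EI.
The prop prevents deflection at B: R_B = δ_0/δ_{BB} = 91963/784.2 = 117.3 kN.

R_B = 117.3 kN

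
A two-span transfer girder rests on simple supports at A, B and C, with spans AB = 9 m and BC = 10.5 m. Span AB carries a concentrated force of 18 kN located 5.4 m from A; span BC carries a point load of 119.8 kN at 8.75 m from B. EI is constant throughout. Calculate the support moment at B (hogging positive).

M_B = 69.23 kN·m

Take M_B as the redundant. Released structure: two simple spans AB and BC with a hinge at B.
Rotations at B on the released spans (each span's end-slope, ×1/EI):
  span AB: point load 18 at a = 5.4: Pab(L + a)/(6LEI) = 93.31/EI
  span BC: point load 119.8 at a = 8.75: Pab(L + b)/(6LEI) = 356.7/EI
  relative rotation θ_0 = (93.31 + 356.7)/EI = 450/EI
A unit hogging moment at B produces rotation L₁/(3EI) + L₂/(3EI) = 6.5/EI.
Slope continuity at B: θ_0 = M_B·6.5/EI, so M_B = 450/6.5 = 69.23 kN·m (hogging).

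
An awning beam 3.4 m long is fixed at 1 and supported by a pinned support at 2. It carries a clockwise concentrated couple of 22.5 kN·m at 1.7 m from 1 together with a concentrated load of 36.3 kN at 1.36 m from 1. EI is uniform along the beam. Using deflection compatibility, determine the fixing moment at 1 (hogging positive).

Take the reaction at 2 as the redundant and release it; the primary structure is a cantilever fixed at 1.
Primary-structure tip deflection at 2 by superposition:
  clockwise couple 22.5 at a = 1.7: M₀a(2L − a)/(2EI) = 97.54/EI
  point load 36.3 at a = 1.36: Pa²(3L − a)/(6EI) = 98.92/EI
  δ_0 = 196.5/EI
Flexibility coefficient — unit upward force at 2: δ_{22} = L³/(3EI) = 13.1/EI.
The prop prevents deflection at 2: R_2 = δ_0/δ_{22} = 196.5/13.1 = 15 kN.
Moment equilibrium about 1: M_1 = Σ(load moments about 1) − R_2·L = 71.87 − 15×3.4 = 20.88 kN·m.

M_1 = 20.88 kN·m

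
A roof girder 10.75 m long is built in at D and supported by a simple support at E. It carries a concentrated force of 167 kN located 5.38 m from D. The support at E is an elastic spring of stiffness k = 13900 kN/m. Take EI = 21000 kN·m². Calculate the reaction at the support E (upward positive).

Release the roller at E. Primary structure: cantilever fixed at D.
Primary-structure tip deflection at E by superposition:
  point load 167 at a = 5.38: Pa²(3L − a)/(6EI) = 21647/EI
Tip deflection under a unit load at E: L³/(3EI) = 414.1/EI.
With EI = 21000 kN·m²: δ_0 = 1.0308 m and δ_{EE} = 0.019719 m/kN.
Compatibility — the spring shortens by R_E/k under the reaction it provides: δ_0 − R_E·δ_{EE} = R_E/k. With 1/k = 0.000072 m/kN, R_E = δ_0 / (δ_{EE} + 1/k) = 1.0308 / (0.019719 + 0.000072) = 52.08 kN.

R_E = 52.08 kN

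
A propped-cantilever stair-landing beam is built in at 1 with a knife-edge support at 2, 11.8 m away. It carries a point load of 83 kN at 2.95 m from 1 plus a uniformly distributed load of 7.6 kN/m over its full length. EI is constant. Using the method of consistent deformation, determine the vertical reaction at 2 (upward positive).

R_2 = 40.76 kN

Remove the prop at 2; the released (primary) structure is a cantilever built in at 1.
Downward deflection at the released point 2 due to the loads:
  point load 83 at a = 2.95: Pa²(3L − a)/(6EI) = 3906/EI
  UDL 7.6: wL⁴/(8EI) = 18418/EI
  δ_0 = 22325/EI
Flexibility coefficient — unit upward force at 2: δ_{22} = L³/(3EI) = 547.7/EI.
Compatibility at 2: δ_0 − R_2·δ_{22} = 0, so R_2 = 22325/547.7 = 40.76 kN.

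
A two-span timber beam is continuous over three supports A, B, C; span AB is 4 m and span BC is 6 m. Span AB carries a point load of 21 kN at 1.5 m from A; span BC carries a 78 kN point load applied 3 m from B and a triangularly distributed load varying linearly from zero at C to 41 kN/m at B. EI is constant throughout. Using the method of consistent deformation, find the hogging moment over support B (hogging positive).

Release continuity at B by inserting a hinge; the redundant is the internal moment M_B. The primary structure is two simply-supported spans AB and BC.
Discontinuity in slope at B on the released structure — sum the simple-span end rotations:
  span AB: point load 21 at a = 1.5: Pab(L + a)/(6LEI) = 18.05/EI
  span BC: point load 78 at a = 3: Pab(L + b)/(6LEI) = 175.5/EI
  span BC: triangular load, peak 41: w₀L³/(45EI) = 196.8/EI
  relative rotation θ_0 = (18.05 + 372.3)/EI = 390.3/EI
A unit hogging moment at B produces rotation L₁/(3EI) + L₂/(3EI) = 3.333/EI.
Compatibility: M_B·(L₁+L₂)/(3EI) = θ_0, giving M_B = 117.1 kN·m (hogging).

M_B = 117.1 kN·m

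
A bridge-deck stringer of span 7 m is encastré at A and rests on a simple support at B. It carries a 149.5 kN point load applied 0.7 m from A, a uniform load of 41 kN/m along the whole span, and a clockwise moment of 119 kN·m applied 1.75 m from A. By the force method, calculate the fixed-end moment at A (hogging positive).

M_A = 381.5 kN·m

Take the reaction at B as the redundant and release it; the primary structure is a cantilever fixed at A.
Free-end deflection of the primary structure under the applied loading (downward +):
  point load 149.5 at a = 0.7: Pa²(3L − a)/(6EI) = 247.8/EI
  UDL 41: wL⁴/(8EI) = 12305/EI
  clockwise couple 119 at a = 1.75: M₀a(2L − a)/(2EI) = 1276/EI
  δ_0 = 13829/EI
Flexibility coefficient — unit upward force at B: δ_{BB} = L³/(3EI) = 114.3/EI.
Compatibility at B: δ_0 − R_B·δ_{BB} = 0, so R_B = 13829/114.3 = 120.9 kN.
Moment equilibrium about A: M_A = Σ(load moments about A) − R_B·L = 1228 − 120.9×7 = 381.5 kN·m.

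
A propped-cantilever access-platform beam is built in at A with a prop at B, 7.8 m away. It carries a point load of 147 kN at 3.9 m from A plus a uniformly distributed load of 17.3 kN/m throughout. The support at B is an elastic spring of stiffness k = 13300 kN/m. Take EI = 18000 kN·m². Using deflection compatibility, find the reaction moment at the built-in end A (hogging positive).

Release the roller at B. Primary structure: cantilever fixed at A.
Deflection at B on the released cantilever, summing each load's contribution:
  point load 147 at a = 3.9: Pa²(3L − a)/(6EI) = 7267/EI
  UDL 17.3: wL⁴/(8EI) = 8005/EI
  δ_0 = 15271/EI
Tip deflection under a unit load at B: L³/(3EI) = 158.2/EI.
With EI = 18000 kN·m²: δ_0 = 0.84839 m and δ_{BB} = 0.008788 m/kN.
Compatibility — the spring shortens by R_B/k under the reaction it provides: δ_0 − R_B·δ_{BB} = R_B/k. With 1/k = 0.000075 m/kN, R_B = δ_0 / (δ_{BB} + 1/k) = 0.84839 / (0.008788 + 0.000075) = 95.72 kN.
Moment equilibrium about A: M_A = Σ(load moments about A) − R_B·L = 1100 − 95.72×7.8 = 352.9 kN·m.

M_A = 352.9 kN·m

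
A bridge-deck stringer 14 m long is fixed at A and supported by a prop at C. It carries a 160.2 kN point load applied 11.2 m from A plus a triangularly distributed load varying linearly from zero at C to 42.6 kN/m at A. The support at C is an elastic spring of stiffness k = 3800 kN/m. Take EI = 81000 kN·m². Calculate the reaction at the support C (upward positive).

R_C = 168.5 kN

Take the reaction at C as the redundant and release it; the primary structure is a cantilever fixed at A.
Primary-structure tip deflection at C by superposition:
  point load 160.2 at a = 11.2: Pa²(3L − a)/(6EI) = 103157/EI
  triangular load, peak 42.6 at the fixed end: w₀L⁴/(30EI) = 54551/EI
  δ_0 = 157708/EI
Tip deflection under a unit load at C: L³/(3EI) = 914.7/EI.
With EI = 81000 kN·m²: δ_0 = 1.947 m and δ_{CC} = 0.011292 m/kN.
Compatibility — the spring shortens by R_C/k under the reaction it provides: δ_0 − R_C·δ_{CC} = R_C/k. With 1/k = 0.000263 m/kN, R_C = δ_0 / (δ_{CC} + 1/k) = 1.947 / (0.011292 + 0.000263) = 168.5 kN.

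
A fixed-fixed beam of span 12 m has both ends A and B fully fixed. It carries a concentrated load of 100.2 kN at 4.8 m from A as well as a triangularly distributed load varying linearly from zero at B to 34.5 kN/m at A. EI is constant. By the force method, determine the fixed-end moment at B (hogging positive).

Take the two fixed-end moments M_A, M_B as redundants; the released structure is the simple span AB.
End rotations of the released simple span under the applied load (×1/EI):
  at A: point load 100.2 at a = 4.8: Pab(L + b)/(6LEI) = 923.4/EI
  at B: point load 100.2 at a = 4.8: Pab(L + a)/(6LEI) = 808/EI
  at A: triangular load, peak 34.5: w₀L³/(45EI) = 1325/EI
  at B: triangular load, peak 34.5: 7w₀L³/(360EI) = 1159/EI
  θ_A0 = 2248/EI,  θ_B0 = 1967/EI
Flexibility coefficients: a unit moment at one end gives L/(3EI) there and L/(6EI) at the far end, so f₁₁ = f₂₂ = 4/EI and f₁₂ = f₂₁ = 2/EI.
Compatibility — zero rotation at each built-in end:
  4 M_A + 2 M_B = 2248
  2 M_A + 4 M_B = 1967
Solving the pair gives M_A = 421.5 kN·m and M_B = 281 kN·m (hogging).

M_B = 281 kN·m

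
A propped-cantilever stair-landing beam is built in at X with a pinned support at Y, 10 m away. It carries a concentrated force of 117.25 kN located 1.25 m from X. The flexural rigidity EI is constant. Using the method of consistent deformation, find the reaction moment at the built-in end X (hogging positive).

M_X = 120.2 kN·m

Choose R_Y as the redundant. The primary structure is the cantilever fixed at X.
Deflection at Y on the released cantilever, summing each load's contribution:
  point load 117.25 at a = 1.25: Pa²(3L − a)/(6EI) = 877.8/EI
Tip deflection under a unit load at Y: L³/(3EI) = 333.3/EI.
Compatibility at Y: δ_0 − R_Y·δ_{YY} = 0, so R_Y = 877.8/333.3 = 2.634 kN.
Moment equilibrium about X: M_X = Σ(load moments about X) − R_Y·L = 146.6 − 2.634×10 = 120.2 kN·m.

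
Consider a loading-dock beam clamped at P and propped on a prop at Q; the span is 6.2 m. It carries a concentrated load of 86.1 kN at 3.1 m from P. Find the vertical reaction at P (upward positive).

Choose R_Q as the redundant. The primary structure is the cantilever fixed at P.
Free-end deflection of the primary structure under the applied loading (downward +):
  point load 86.1 at a = 3.1: Pa²(3L − a)/(6EI) = 2138/EI
Tip deflection under a unit load at Q: L³/(3EI) = 79.44/EI.
Compatibility at Q: δ_0 − R_Q·δ_{QQ} = 0, so R_Q = 2138/79.44 = 26.91 kN.
Vertical equilibrium: R_P = ΣP − R_Q = 86.1 − 26.91 = 59.19 kN.

R_P = 59.19 kN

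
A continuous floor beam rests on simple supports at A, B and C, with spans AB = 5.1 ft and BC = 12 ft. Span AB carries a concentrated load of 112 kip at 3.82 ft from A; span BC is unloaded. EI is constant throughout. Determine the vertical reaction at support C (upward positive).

R_C = -2.334 kip

Release continuity at B by inserting a hinge; the redundant is the internal moment M_B. The primary structure is two simply-supported spans AB and BC.
Discontinuity in slope at B on the released structure — sum the simple-span end rotations:
  span AB: point load 112 at a = 3.82: Pab(L + a)/(6LEI) = 159.6/EI
  relative rotation θ_0 = (159.6 + 0)/EI = 159.6/EI
A unit hogging moment at B produces rotation L₁/(3EI) + L₂/(3EI) = 5.7/EI.
Compatibility: M_B·(L₁+L₂)/(3EI) = θ_0, giving M_B = 28.01 kip·ft (hogging).
Span BC, ΣM about C: R_B^{BC}·12 = 0 + 28.01, so R_B^{BC} = 2.334 kip and R_C = 0 − 2.334 = -2.334 kip.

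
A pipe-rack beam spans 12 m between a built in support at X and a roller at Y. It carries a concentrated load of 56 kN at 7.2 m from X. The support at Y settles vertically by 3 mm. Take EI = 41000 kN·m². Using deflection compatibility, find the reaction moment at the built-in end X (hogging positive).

M_X = 115.5 kN·m

Release the roller at Y. Primary structure: cantilever fixed at X.
Free-end deflection of the primary structure under the applied loading (downward +):
  point load 56 at a = 7.2: Pa²(3L − a)/(6EI) = 13935/EI
Tip deflection under a unit load at Y: L³/(3EI) = 576/EI.
With EI = 41000 kN·m²: δ_0 = 0.33987 m and δ_{YY} = 0.014049 m/kN.
Compatibility — the beam at Y must follow the support down by 0.003 m: δ_0 − R_Y·δ_{YY} = 0.003, so R_Y = (0.33987 − 0.003)/0.014049 = 23.98 kN.
Moment equilibrium about X: M_X = Σ(load moments about X) − R_Y·L = 403.2 − 23.98×12 = 115.5 kN·m.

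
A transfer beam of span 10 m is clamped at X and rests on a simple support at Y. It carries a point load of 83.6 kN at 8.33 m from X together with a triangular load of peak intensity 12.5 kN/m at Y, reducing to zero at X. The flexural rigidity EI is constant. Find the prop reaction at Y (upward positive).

R_Y = 97.23 kN

Remove the prop at Y; the released (primary) structure is a cantilever built in at X.
Downward deflection at the released point Y due to the loads:
  point load 83.6 at a = 8.33: Pa²(3L − a)/(6EI) = 20951/EI
  triangular load, peak 12.5 at the free end: 11w₀L⁴/(120EI) = 11458/EI
  δ_0 = 32409/EI
Tip deflection under a unit load at Y: L³/(3EI) = 333.3/EI.
Compatibility at Y: δ_0 − R_Y·δ_{YY} = 0, so R_Y = 32409/333.3 = 97.23 kN.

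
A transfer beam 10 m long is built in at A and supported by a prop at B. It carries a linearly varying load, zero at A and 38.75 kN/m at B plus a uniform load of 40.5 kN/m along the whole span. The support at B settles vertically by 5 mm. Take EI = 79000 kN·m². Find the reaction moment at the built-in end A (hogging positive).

M_A = 744.1 kN·m

Choose R_B as the redundant. The primary structure is the cantilever fixed at A.
Primary-structure tip deflection at B by superposition:
  triangular load, peak 38.75 at the free end: 11w₀L⁴/(120EI) = 35521/EI
  UDL 40.5: wL⁴/(8EI) = 50625/EI
  δ_0 = 86146/EI
Tip deflection under a unit load at B: L³/(3EI) = 333.3/EI.
With EI = 79000 kN·m²: δ_0 = 1.0905 m and δ_{BB} = 0.004219 m/kN.
Compatibility — the beam at B must follow the support down by 0.005 m: δ_0 − R_B·δ_{BB} = 0.005, so R_B = (1.0905 − 0.005)/0.004219 = 257.3 kN.
Moment equilibrium about A: M_A = Σ(load moments about A) − R_B·L = 3317 − 257.3×10 = 744.1 kN·m.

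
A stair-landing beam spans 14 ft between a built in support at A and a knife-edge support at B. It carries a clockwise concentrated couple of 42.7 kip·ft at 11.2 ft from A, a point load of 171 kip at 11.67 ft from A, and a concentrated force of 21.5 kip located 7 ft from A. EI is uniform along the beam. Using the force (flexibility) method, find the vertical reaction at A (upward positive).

Remove the prop at B; the released (primary) structure is a cantilever built in at A.
Deflection at B on the released cantilever, summing each load's contribution:
  clockwise couple 42.7 at a = 11.2: M₀a(2L − a)/(2EI) = 4017/EI
  point load 171 at a = 11.67: Pa²(3L − a)/(6EI) = 117722/EI
  point load 21.5 at a = 7: Pa²(3L − a)/(6EI) = 6145/EI
  δ_0 = 127885/EI
Tip deflection under a unit load at B: L³/(3EI) = 914.7/EI.
Compatibility at B: δ_0 − R_B·δ_{BB} = 0, so R_B = 127885/914.7 = 139.8 kip.
Vertical equilibrium: R_A = ΣP − R_B = 192.5 − 139.8 = 52.68 kip.

R_A = 52.68 kip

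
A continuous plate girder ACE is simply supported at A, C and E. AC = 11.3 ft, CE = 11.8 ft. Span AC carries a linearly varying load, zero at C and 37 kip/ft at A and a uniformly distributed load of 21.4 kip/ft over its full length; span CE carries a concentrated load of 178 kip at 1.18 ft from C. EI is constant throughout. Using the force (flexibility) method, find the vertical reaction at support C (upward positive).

R_C = 419 kip

Insert a hinge at C; M_C is the redundant, and each span becomes simply supported.
Rotations at C on the released spans (each span's end-slope, ×1/EI):
  span AC: triangular load, peak 37: 7w₀L³/(360EI) = 1038/EI
  span AC: UDL 21.4: wL³/(24EI) = 1287/EI
  span CE: point load 178 at a = 1.18: Pab(L + b)/(6LEI) = 706.4/EI
  relative rotation θ_0 = (2325 + 706.4)/EI = 3031/EI
A unit hogging moment at C produces rotation L₁/(3EI) + L₂/(3EI) = 7.7/EI.
Slope continuity at C: θ_0 = M_C·7.7/EI, so M_C = 3031/7.7 = 393.6 kip·ft (hogging).
Span AC, ΣM about A with M_C applied at C: R_C^{AC}·11.3 = 2154 + 393.6, so R_C^{AC} = 225.4 kip and R_A = 450.9 − 225.4 = 225.4 kip.
Span CE, ΣM about E: R_C^{CE}·11.8 = 1890 + 393.6, so R_C^{CE} = 193.6 kip and R_E = 178 − 193.6 = -15.56 kip.
R_C = 225.4 + 193.6 = 419 kip.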